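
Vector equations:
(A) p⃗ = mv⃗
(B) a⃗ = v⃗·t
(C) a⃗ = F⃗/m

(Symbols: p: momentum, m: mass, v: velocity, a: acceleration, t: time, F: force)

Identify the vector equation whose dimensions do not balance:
(B) a⃗ = v⃗·t

(A) p⃗ = mv⃗: LHS [L M T^-1], RHS [L M T^-1] ✓ — mass (scalar) times velocity (vector)
(B) a⃗ = v⃗·t: LHS [L T^-2], RHS [L] ✗ — acceleration is velocity per time; should be v⃗/t
(C) a⃗ = F⃗/m: LHS [L T^-2], RHS [L T^-2] ✓ — force (vector) divided by mass (scalar)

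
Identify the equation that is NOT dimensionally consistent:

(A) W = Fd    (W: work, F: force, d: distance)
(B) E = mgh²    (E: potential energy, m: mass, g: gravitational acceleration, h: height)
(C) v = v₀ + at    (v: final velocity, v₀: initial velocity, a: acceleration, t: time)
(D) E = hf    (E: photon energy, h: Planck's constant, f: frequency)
(B) E = mgh²

The equation (B) E = mgh² is dimensionally incorrect.

LHS (E): [L^2 M T^-2]
RHS (mgh²): [L^3 M T^-2] ✗

The dimensions do not match. The other three equations balance.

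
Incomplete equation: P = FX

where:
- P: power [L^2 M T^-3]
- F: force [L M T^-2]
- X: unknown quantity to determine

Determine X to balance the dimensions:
X = v (velocity), dimensions [L T^-1]

P has dimensions [L^2 M T^-3]; the rest of the RHS (F) has dimensions [L M T^-2].
So X must have dimensions [L T^-1] — X = v (velocity).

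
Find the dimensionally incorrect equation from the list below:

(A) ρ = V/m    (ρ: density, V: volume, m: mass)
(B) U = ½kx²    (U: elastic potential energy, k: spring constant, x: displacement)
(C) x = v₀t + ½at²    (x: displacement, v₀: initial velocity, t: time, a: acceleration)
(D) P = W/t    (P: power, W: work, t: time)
(A) ρ = V/m

The equation (A) ρ = V/m is dimensionally incorrect.

LHS (ρ): [L^-3 M]
RHS (V/m): [L^3 M^-1] ✗

The dimensions do not match. The other three equations balance.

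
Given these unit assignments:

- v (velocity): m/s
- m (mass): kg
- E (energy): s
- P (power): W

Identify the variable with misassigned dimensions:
E

The variable E (energy) should have units J, not s.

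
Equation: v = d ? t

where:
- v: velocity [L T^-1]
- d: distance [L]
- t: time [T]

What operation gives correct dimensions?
division (÷): v = d ÷ t

v [L T^-1]; d [L]; t [T].
d × t → [L T] ✗
d ÷ t → [L T^-1] ✓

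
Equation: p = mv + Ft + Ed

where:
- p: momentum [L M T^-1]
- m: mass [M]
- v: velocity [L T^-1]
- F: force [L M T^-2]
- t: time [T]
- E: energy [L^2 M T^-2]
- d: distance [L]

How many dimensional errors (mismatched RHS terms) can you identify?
1

LHS p: [L M T^-1]
- mv: [L M T^-1] ✓
- Ft: [L M T^-1] ✓
- Ed: [L^3 M T^-2] ✗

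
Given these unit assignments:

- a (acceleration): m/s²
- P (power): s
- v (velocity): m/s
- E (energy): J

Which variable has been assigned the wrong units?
P

The variable P (power) should have units W, not s.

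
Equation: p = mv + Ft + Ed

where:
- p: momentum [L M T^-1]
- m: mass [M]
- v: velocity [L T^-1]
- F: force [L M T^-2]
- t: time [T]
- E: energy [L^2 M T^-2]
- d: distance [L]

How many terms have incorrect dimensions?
1

LHS p: [L M T^-1]
- mv: [L M T^-1] ✓
- Ft: [L M T^-1] ✓
- Ed: [L^3 M T^-2] ✗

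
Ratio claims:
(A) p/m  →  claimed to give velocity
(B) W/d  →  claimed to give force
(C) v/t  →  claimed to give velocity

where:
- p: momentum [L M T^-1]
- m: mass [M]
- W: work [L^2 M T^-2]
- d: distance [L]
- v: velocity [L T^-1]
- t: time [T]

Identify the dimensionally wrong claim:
(C) v/t does not give velocity

(A) p/m: [L T^-1] = velocity [L T^-1] ✓
(B) W/d: [L M T^-2] = force [L M T^-2] ✓
(C) v/t: [L T^-2] ≠ velocity [L T^-1] ✗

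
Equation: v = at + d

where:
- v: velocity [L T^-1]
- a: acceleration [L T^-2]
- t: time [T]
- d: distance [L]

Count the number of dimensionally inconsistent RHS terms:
1

LHS v: [L T^-1]
- at: [L T^-1] ✓
- d: [L] ✗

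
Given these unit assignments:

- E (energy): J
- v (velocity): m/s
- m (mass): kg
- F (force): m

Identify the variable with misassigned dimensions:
F

The variable F (force) should have units N, not m.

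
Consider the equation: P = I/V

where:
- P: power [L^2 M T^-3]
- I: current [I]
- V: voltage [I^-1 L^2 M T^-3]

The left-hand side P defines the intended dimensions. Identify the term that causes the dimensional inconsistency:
The right-hand side term I/V

P has dimensions [L^2 M T^-3], but I/V has dimensions [I^2 L^-2 M^-1 T^3], so the term I/V is dimensionally wrong for P.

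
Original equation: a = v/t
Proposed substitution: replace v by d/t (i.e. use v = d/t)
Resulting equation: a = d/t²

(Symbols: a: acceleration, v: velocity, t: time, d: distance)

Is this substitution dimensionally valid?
Yes

[v] = [L T^-1] and [d/t] = [L T^-1]. These match, so the substitution replaces a quantity by one of the same dimensions and the result a = d/t² has LHS [L T^-2] vs RHS [L T^-2] — still consistent.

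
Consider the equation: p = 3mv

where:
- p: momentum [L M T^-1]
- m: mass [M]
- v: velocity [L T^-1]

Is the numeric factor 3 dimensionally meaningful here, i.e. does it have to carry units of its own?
No

p has dimensions [L M T^-1] and mv already has dimensions [L M T^-1], so the equation balances without 3 contributing any dimensions. 3 is a pure (dimensionless) number; changing or removing it would not affect dimensional consistency.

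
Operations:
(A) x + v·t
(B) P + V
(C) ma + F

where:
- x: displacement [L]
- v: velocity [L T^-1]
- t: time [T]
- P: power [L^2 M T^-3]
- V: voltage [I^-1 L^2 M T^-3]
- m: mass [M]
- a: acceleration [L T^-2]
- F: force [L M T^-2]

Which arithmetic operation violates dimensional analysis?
(B) P + V

(A) x + v·t: x [L] and v·t [L] — same dimensions ✓
(B) P + V: P [L^2 M T^-3] and V [I^-1 L^2 M T^-3] — different dimensions cannot be added/subtracted ✗
(C) ma + F: ma [L M T^-2] and F [L M T^-2] — same dimensions ✓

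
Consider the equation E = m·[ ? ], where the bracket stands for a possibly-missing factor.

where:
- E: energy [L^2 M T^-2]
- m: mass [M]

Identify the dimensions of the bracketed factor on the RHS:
[L^2 T^-2] — velocity squared (e.g. v²)

E has dimensions [L^2 M T^-2]; m has dimensions [M].
The bracketed factor must supply [L^2 M T^-2] / [M] = [L^2 T^-2].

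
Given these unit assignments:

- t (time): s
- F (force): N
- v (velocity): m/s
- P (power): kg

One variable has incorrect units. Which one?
P

The variable P (power) should have units W, not kg.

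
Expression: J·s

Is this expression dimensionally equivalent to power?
No

The expression J·s has dimensions [L^2 M T^-1], but power has dimensions [L^2 M T^-3].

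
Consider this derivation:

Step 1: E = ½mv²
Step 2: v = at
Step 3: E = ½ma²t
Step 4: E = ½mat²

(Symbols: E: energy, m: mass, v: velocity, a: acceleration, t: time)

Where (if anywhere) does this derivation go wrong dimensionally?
Step 3

Step 1: E = ½mv² → LHS [L^2 M T^-2], RHS [L^2 M T^-2] ✓
Step 2: v = at → LHS [L T^-1], RHS [L T^-1] ✓
Step 3: E = ½ma²t → LHS [L^2 M T^-2], RHS [L^2 M T^-3] ✗

The first dimensional inconsistency appears in step 3: E = ½ma²t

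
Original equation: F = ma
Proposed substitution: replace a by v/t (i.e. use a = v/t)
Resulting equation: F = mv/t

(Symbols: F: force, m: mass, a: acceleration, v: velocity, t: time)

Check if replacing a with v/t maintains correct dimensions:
Yes

[a] = [L T^-2] and [v/t] = [L T^-2]. These match, so the substitution replaces a quantity by one of the same dimensions and the result F = mv/t has LHS [L M T^-2] vs RHS [L M T^-2] — still consistent.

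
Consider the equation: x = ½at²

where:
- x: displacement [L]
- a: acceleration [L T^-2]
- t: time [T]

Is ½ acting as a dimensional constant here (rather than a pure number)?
No

x has dimensions [L] and at² already has dimensions [L], so the equation balances without ½ contributing any dimensions. ½ is a pure (dimensionless) number; changing or removing it would not affect dimensional consistency.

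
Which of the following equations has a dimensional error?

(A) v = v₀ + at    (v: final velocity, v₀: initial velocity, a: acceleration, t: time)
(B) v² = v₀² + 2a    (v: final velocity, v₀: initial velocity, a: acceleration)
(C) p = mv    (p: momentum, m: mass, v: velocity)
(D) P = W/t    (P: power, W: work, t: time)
(B) v² = v₀² + 2a

The equation (B) v² = v₀² + 2a is dimensionally incorrect.

LHS (v²): [L^2 T^-2]
RHS terms:
  - v₀²: [L^2 T^-2] ✓
  - 2a: [L T^-2] ✗ (does not match LHS)

The dimensions do not match. The other three equations balance.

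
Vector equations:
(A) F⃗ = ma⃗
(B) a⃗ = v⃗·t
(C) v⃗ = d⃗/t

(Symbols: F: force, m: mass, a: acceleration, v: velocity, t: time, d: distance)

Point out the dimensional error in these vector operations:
(B) a⃗ = v⃗·t

(A) F⃗ = ma⃗: LHS [L M T^-2], RHS [L M T^-2] ✓ — Force and acceleration are vectors, mass is a scalar
(B) a⃗ = v⃗·t: LHS [L T^-2], RHS [L] ✗ — acceleration is velocity per time; should be v⃗/t
(C) v⃗ = d⃗/t: LHS [L T^-1], RHS [L T^-1] ✓ — displacement (vector) divided by time (scalar)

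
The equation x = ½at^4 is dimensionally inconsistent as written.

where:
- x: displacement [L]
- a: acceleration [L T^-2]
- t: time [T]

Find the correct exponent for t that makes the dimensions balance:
The exponent of t should be 2: x = ½at^2

The LHS x has dimensions [L]; t has dimensions [T].
As written, the RHS ½at^4 (exponent 4 on t) has dimensions [L T^2], which does not match.
With exponent 2, the RHS ½at^2 has dimensions [L], matching the LHS.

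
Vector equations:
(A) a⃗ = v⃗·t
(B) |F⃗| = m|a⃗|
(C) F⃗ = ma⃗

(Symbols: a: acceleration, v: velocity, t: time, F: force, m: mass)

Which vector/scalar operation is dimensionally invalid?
(A) a⃗ = v⃗·t

(A) a⃗ = v⃗·t: LHS [L T^-2], RHS [L] ✗ — acceleration is velocity per time; should be v⃗/t
(B) |F⃗| = m|a⃗|: LHS [L M T^-2], RHS [L M T^-2] ✓ — magnitudes of vectors are scalars
(C) F⃗ = ma⃗: LHS [L M T^-2], RHS [L M T^-2] ✓ — Force and acceleration are vectors, mass is a scalar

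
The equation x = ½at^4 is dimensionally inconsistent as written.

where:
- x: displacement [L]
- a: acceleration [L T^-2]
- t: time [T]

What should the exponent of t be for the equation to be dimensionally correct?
The exponent of t should be 2: x = ½at^2

The LHS x has dimensions [L]; t has dimensions [T].
As written, the RHS ½at^4 (exponent 4 on t) has dimensions [L T^2], which does not match.
With exponent 2, the RHS ½at^2 has dimensions [L], matching the LHS.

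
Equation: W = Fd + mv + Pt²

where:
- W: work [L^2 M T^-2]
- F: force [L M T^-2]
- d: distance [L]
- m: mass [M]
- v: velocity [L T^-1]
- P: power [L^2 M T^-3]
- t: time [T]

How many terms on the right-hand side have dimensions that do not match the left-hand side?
2

LHS W: [L^2 M T^-2]
- Fd: [L^2 M T^-2] ✓
- mv: [L M T^-1] ✗
- Pt²: [L^2 M T^-1] ✗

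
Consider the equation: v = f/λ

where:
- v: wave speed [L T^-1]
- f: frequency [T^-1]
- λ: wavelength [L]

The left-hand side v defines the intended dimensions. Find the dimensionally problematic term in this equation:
The right-hand side term f/λ

v has dimensions [L T^-1], but f/λ has dimensions [L^-1 T^-1], so the term f/λ is dimensionally wrong for v.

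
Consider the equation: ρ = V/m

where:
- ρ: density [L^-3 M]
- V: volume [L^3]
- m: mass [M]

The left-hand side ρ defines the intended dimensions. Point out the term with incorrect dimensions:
The right-hand side term V/m

ρ has dimensions [L^-3 M], but V/m has dimensions [L^3 M^-1], so the term V/m is dimensionally wrong for ρ.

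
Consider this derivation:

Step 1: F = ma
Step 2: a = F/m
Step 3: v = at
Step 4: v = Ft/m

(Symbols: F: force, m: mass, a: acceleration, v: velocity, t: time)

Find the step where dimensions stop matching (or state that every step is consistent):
No step introduces an error — all steps are dimensionally consistent.

Step 1: F = ma → LHS [L M T^-2], RHS [L M T^-2] ✓
Step 2: a = F/m → LHS [L T^-2], RHS [L T^-2] ✓
Step 3: v = at → LHS [L T^-1], RHS [L T^-1] ✓
Step 4: v = Ft/m → LHS [L T^-1], RHS [L T^-1] ✓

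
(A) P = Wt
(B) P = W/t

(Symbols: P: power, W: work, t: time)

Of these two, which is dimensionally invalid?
(A)

(A) P = Wt: LHS [L^2 M T^-3], RHS [L^2 M T^-1] ✗
(B) P = W/t: LHS [L^2 M T^-3], RHS [L^2 M T^-3] ✓

Expression (A) P = Wt is dimensionally incorrect.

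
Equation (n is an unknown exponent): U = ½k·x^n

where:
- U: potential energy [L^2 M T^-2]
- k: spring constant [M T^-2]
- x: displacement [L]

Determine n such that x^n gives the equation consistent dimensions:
n = 2

U has dimensions [L^2 M T^-2]; x has dimensions [L].
The rest of the RHS has dimensions [M T^-2], so x^n must supply [L^2].
With n = 2: ½k·x^2 has dimensions [L^2 M T^-2], matching the LHS ✓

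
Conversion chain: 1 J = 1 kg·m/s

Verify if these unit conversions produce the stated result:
The chain is incorrect (it contains an error).

Incorrect: Joule is kg·m²/s², not kg·m/s (that is momentum)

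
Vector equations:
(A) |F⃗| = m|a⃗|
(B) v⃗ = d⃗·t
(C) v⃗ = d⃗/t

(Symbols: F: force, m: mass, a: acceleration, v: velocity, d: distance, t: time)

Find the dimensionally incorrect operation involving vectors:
(B) v⃗ = d⃗·t

(A) |F⃗| = m|a⃗|: LHS [L M T^-2], RHS [L M T^-2] ✓ — magnitudes of vectors are scalars
(B) v⃗ = d⃗·t: LHS [L T^-1], RHS [L T] ✗ — velocity is displacement per time; should be d⃗/t
(C) v⃗ = d⃗/t: LHS [L T^-1], RHS [L T^-1] ✓ — displacement (vector) divided by time (scalar)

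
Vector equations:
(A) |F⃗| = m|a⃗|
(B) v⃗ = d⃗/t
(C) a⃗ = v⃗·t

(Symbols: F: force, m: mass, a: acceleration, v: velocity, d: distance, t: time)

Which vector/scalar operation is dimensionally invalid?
(C) a⃗ = v⃗·t

(A) |F⃗| = m|a⃗|: LHS [L M T^-2], RHS [L M T^-2] ✓ — magnitudes of vectors are scalars
(B) v⃗ = d⃗/t: LHS [L T^-1], RHS [L T^-1] ✓ — displacement (vector) divided by time (scalar)
(C) a⃗ = v⃗·t: LHS [L T^-2], RHS [L] ✗ — acceleration is velocity per time; should be v⃗/t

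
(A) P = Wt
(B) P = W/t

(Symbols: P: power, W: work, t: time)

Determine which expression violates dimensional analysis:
(A)

(A) P = Wt: LHS [L^2 M T^-3], RHS [L^2 M T^-1] ✗
(B) P = W/t: LHS [L^2 M T^-3], RHS [L^2 M T^-3] ✓

Expression (A) P = Wt is dimensionally incorrect.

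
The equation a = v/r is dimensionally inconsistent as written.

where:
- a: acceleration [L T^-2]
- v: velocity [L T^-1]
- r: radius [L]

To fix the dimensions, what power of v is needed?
The exponent of v should be 2: a = v^2/r

The LHS a has dimensions [L T^-2]; v has dimensions [L T^-1].
As written, the RHS v/r (exponent 1 on v) has dimensions [T^-1], which does not match.
With exponent 2, the RHS v^2/r has dimensions [L T^-2], matching the LHS.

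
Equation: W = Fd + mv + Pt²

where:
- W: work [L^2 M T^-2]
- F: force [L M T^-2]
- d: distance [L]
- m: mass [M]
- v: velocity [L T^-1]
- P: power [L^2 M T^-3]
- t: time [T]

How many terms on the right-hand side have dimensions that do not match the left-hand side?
2

LHS W: [L^2 M T^-2]
- Fd: [L^2 M T^-2] ✓
- mv: [L M T^-1] ✗
- Pt²: [L^2 M T^-1] ✗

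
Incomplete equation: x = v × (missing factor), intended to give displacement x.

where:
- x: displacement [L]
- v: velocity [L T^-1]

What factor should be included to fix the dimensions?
t (time), dimensions [T]

x has dimensions [L] and v has dimensions [L T^-1].
The missing factor must have dimensions [L] / [L T^-1] = [T], i.e. time (t).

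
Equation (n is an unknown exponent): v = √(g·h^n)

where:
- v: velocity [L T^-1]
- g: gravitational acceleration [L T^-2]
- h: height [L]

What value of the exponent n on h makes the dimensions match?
n = 1

v has dimensions [L T^-1]; h has dimensions [L].
With n = 1: √(g·h^1) has dimensions [L T^-1], matching the LHS ✓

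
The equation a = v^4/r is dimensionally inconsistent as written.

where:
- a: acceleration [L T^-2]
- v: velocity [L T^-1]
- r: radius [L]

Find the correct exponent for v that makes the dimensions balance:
The exponent of v should be 2: a = v^2/r

The LHS a has dimensions [L T^-2]; v has dimensions [L T^-1].
As written, the RHS v^4/r (exponent 4 on v) has dimensions [L^3 T^-4], which does not match.
With exponent 2, the RHS v^2/r has dimensions [L T^-2], matching the LHS.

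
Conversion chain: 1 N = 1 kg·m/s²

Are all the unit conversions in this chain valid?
The chain is correct (no errors).

Correct: Newton is defined as kg·m/s²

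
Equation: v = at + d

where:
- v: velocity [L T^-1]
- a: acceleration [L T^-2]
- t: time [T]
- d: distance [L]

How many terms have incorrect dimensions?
1

LHS v: [L T^-1]
- at: [L T^-1] ✓
- d: [L] ✗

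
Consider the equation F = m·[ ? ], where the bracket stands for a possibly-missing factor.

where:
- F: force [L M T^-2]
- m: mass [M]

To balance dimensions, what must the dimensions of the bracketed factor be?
[L T^-2] — acceleration (e.g. a)

F has dimensions [L M T^-2]; m has dimensions [M].
The bracketed factor must supply [L M T^-2] / [M] = [L T^-2].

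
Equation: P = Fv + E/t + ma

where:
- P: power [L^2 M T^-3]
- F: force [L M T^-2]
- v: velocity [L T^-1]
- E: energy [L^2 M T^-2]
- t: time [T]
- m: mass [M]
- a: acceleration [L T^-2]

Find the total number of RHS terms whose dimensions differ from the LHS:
1

LHS P: [L^2 M T^-3]
- Fv: [L^2 M T^-3] ✓
- E/t: [L^2 M T^-3] ✓
- ma: [L M T^-2] ✗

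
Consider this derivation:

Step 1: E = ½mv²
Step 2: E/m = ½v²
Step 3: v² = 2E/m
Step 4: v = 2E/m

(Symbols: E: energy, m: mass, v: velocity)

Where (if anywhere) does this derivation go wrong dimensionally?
Step 4

Step 1: E = ½mv² → LHS [L^2 M T^-2], RHS [L^2 M T^-2] ✓
Step 2: E/m = ½v² → LHS [L^2 T^-2], RHS [L^2 T^-2] ✓
Step 3: v² = 2E/m → LHS [L^2 T^-2], RHS [L^2 T^-2] ✓
Step 4: v = 2E/m → LHS [L T^-1], RHS [L^2 T^-2] ✗

The first dimensional inconsistency appears in step 4: v = 2E/m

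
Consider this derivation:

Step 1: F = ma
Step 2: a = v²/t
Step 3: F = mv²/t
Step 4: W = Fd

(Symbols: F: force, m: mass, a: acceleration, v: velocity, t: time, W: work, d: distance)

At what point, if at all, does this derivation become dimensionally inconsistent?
Step 2

Step 1: F = ma → LHS [L M T^-2], RHS [L M T^-2] ✓
Step 2: a = v²/t → LHS [L T^-2], RHS [L^2 T^-3] ✗

The first dimensional inconsistency appears in step 2: a = v²/t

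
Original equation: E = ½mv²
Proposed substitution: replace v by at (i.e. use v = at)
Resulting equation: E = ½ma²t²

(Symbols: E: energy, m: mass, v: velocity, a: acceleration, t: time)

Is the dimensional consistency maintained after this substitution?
Yes

[v] = [L T^-1] and [at] = [L T^-1]. These match, so the substitution replaces a quantity by one of the same dimensions and the result E = ½ma²t² has LHS [L^2 M T^-2] vs RHS [L^2 M T^-2] — still consistent.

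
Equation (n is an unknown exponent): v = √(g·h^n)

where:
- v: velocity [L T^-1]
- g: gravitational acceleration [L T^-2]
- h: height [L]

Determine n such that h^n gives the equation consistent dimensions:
n = 1

v has dimensions [L T^-1]; h has dimensions [L].
With n = 1: √(g·h^1) has dimensions [L T^-1], matching the LHS ✓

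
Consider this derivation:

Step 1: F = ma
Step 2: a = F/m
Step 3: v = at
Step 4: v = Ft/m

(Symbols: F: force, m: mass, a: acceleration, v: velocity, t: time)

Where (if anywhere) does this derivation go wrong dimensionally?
No step introduces an error — all steps are dimensionally consistent.

Step 1: F = ma → LHS [L M T^-2], RHS [L M T^-2] ✓
Step 2: a = F/m → LHS [L T^-2], RHS [L T^-2] ✓
Step 3: v = at → LHS [L T^-1], RHS [L T^-1] ✓
Step 4: v = Ft/m → LHS [L T^-1], RHS [L T^-1] ✓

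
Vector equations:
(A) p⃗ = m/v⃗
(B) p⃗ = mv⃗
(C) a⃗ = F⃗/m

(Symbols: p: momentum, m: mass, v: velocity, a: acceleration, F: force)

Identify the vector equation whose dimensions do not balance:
(A) p⃗ = m/v⃗

(A) p⃗ = m/v⃗: LHS [L M T^-1], RHS [L^-1 M T] ✗ — momentum is mass times velocity; should be mv⃗ (and division by a vector is undefined)
(B) p⃗ = mv⃗: LHS [L M T^-1], RHS [L M T^-1] ✓ — mass (scalar) times velocity (vector)
(C) a⃗ = F⃗/m: LHS [L T^-2], RHS [L T^-2] ✓ — force (vector) divided by mass (scalar)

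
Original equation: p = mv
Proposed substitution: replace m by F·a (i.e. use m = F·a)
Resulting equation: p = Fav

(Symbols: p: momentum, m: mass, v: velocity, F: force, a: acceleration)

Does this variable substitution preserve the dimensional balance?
No

[m] = [M] and [F·a] = [L^2 M T^-4]. These differ, so the substitution replaces a quantity by one of different dimensions and the result p = Fav has LHS [L M T^-1] vs RHS [L^3 M T^-5] — inconsistent.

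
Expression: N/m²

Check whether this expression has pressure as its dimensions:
Yes

The expression N/m² has dimensions [L^-1 M T^-2], which is exactly pressure [L^-1 M T^-2].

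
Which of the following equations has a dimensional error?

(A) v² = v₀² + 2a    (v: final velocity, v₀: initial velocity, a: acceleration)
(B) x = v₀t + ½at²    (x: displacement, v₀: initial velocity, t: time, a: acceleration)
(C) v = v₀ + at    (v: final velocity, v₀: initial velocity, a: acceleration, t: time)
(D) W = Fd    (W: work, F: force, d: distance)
(A) v² = v₀² + 2a

The equation (A) v² = v₀² + 2a is dimensionally incorrect.

LHS (v²): [L^2 T^-2]
RHS terms:
  - v₀²: [L^2 T^-2] ✓
  - 2a: [L T^-2] ✗ (does not match LHS)

The dimensions do not match. The other three equations balance.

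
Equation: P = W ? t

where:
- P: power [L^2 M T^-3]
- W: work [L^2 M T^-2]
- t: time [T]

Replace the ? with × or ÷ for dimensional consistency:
division (÷): P = W ÷ t

P [L^2 M T^-3]; W [L^2 M T^-2]; t [T].
W × t → [L^2 M T^-1] ✗
W ÷ t → [L^2 M T^-3] ✓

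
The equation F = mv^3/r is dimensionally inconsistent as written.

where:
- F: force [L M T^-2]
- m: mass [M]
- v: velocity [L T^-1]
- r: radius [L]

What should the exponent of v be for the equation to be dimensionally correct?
The exponent of v should be 2: F = mv^2/r

The LHS F has dimensions [L M T^-2]; v has dimensions [L T^-1].
As written, the RHS mv^3/r (exponent 3 on v) has dimensions [L^2 M T^-3], which does not match.
With exponent 2, the RHS mv^2/r has dimensions [L M T^-2], matching the LHS.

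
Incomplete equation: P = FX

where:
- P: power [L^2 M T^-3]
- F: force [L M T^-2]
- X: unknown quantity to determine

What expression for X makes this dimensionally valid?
X = v (velocity), dimensions [L T^-1]

P has dimensions [L^2 M T^-3]; the rest of the RHS (F) has dimensions [L M T^-2].
So X must have dimensions [L T^-1] — X = v (velocity).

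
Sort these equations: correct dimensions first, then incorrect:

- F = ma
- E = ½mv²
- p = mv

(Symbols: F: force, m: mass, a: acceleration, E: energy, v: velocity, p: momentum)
Dimensionally correct: F = ma, E = ½mv², p = mv
Dimensionally incorrect: none
Ordered (correct first, then incorrect): F = ma, E = ½mv², p = mv

- F = ma: LHS [L M T^-2], RHS [L M T^-2] → correct ✓
- E = ½mv²: LHS [L^2 M T^-2], RHS [L^2 M T^-2] → correct ✓
- p = mv: LHS [L M T^-1], RHS [L M T^-1] → correct ✓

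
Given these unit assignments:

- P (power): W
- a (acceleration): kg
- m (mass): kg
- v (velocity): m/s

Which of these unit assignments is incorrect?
a

The variable a (acceleration) should have units m/s², not kg.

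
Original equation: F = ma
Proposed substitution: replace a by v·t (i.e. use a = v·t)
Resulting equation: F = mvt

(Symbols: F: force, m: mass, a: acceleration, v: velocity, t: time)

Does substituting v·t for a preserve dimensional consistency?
No

[a] = [L T^-2] and [v·t] = [L]. These differ, so the substitution replaces a quantity by one of different dimensions and the result F = mvt has LHS [L M T^-2] vs RHS [L M] — inconsistent.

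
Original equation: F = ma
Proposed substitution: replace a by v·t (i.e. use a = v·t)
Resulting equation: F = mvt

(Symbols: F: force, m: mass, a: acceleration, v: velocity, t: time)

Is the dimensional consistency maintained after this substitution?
No

[a] = [L T^-2] and [v·t] = [L]. These differ, so the substitution replaces a quantity by one of different dimensions and the result F = mvt has LHS [L M T^-2] vs RHS [L M] — inconsistent.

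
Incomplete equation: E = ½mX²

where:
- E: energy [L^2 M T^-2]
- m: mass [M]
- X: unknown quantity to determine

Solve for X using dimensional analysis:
X = v (velocity), dimensions [L T^-1]

E has dimensions [L^2 M T^-2]; the rest of the RHS (½m) has dimensions [M].
So X² must have dimensions [L^2 T^-2], i.e. X has dimensions [L T^-1] — X = v (velocity).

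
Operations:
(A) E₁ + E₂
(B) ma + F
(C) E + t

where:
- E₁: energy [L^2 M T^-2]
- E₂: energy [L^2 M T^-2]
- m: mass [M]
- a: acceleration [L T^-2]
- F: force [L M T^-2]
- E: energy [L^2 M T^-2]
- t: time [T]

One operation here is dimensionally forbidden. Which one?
(C) E + t

(A) E₁ + E₂: E₁ [L^2 M T^-2] and E₂ [L^2 M T^-2] — same dimensions ✓
(B) ma + F: ma [L M T^-2] and F [L M T^-2] — same dimensions ✓
(C) E + t: E [L^2 M T^-2] and t [T] — different dimensions cannot be added/subtracted ✗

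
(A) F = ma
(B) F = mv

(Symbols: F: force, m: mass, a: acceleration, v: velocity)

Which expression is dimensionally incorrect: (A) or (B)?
(B)

(A) F = ma: LHS [L M T^-2], RHS [L M T^-2] ✓
(B) F = mv: LHS [L M T^-2], RHS [L M T^-1] ✗

Expression (B) F = mv is dimensionally incorrect.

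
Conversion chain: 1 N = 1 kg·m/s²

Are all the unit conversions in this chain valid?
The chain is correct (no errors).

Correct: Newton is defined as kg·m/s²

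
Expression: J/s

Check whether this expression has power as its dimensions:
Yes

The expression J/s has dimensions [L^2 M T^-3], which is exactly power [L^2 M T^-3].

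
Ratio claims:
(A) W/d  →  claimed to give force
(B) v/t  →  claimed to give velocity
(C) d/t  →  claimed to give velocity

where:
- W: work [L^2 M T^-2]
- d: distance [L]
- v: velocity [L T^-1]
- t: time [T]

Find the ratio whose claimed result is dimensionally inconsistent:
(B) v/t does not give velocity

(A) W/d: [L M T^-2] = force [L M T^-2] ✓
(B) v/t: [L T^-2] ≠ velocity [L T^-1] ✗
(C) d/t: [L T^-1] = velocity [L T^-1] ✓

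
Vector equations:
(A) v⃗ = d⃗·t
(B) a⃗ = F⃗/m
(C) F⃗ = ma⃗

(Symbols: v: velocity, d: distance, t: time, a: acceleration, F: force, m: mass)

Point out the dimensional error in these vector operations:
(A) v⃗ = d⃗·t

(A) v⃗ = d⃗·t: LHS [L T^-1], RHS [L T] ✗ — velocity is displacement per time; should be d⃗/t
(B) a⃗ = F⃗/m: LHS [L T^-2], RHS [L T^-2] ✓ — force (vector) divided by mass (scalar)
(C) F⃗ = ma⃗: LHS [L M T^-2], RHS [L M T^-2] ✓ — Force and acceleration are vectors, mass is a scalar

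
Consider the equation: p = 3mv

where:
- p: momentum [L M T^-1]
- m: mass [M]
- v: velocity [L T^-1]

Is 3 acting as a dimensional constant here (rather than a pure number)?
No

p has dimensions [L M T^-1] and mv already has dimensions [L M T^-1], so the equation balances without 3 contributing any dimensions. 3 is a pure (dimensionless) number; changing or removing it would not affect dimensional consistency.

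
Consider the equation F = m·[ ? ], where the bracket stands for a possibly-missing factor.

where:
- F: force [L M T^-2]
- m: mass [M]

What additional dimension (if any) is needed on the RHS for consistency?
[L T^-2] — acceleration (e.g. a)

F has dimensions [L M T^-2]; m has dimensions [M].
The bracketed factor must supply [L M T^-2] / [M] = [L T^-2].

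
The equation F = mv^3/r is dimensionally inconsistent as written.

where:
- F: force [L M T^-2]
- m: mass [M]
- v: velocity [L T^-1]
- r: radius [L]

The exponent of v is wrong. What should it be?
The exponent of v should be 2: F = mv^2/r

The LHS F has dimensions [L M T^-2]; v has dimensions [L T^-1].
As written, the RHS mv^3/r (exponent 3 on v) has dimensions [L^2 M T^-3], which does not match.
With exponent 2, the RHS mv^2/r has dimensions [L M T^-2], matching the LHS.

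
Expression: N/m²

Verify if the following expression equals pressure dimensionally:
Yes

The expression N/m² has dimensions [L^-1 M T^-2], which is exactly pressure [L^-1 M T^-2].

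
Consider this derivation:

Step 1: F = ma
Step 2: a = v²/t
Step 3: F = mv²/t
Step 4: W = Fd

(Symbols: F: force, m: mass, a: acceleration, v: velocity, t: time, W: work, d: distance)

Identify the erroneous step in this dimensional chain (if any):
Step 2

Step 1: F = ma → LHS [L M T^-2], RHS [L M T^-2] ✓
Step 2: a = v²/t → LHS [L T^-2], RHS [L^2 T^-3] ✗

The first dimensional inconsistency appears in step 2: a = v²/t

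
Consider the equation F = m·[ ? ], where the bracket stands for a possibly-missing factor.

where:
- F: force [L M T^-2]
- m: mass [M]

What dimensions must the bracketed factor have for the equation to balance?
[L T^-2] — acceleration (e.g. a)

F has dimensions [L M T^-2]; m has dimensions [M].
The bracketed factor must supply [L M T^-2] / [M] = [L T^-2].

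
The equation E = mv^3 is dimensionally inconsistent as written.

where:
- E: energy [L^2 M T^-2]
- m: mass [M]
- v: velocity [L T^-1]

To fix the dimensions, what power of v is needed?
The exponent of v should be 2: E = mv^2

The LHS E has dimensions [L^2 M T^-2]; v has dimensions [L T^-1].
As written, the RHS mv^3 (exponent 3 on v) has dimensions [L^3 M T^-3], which does not match.
With exponent 2, the RHS mv^2 has dimensions [L^2 M T^-2], matching the LHS.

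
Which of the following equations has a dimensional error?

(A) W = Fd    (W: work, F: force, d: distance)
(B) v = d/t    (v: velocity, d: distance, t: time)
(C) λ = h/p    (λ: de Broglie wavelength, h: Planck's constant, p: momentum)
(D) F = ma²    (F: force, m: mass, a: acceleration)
(D) F = ma²

The equation (D) F = ma² is dimensionally incorrect.

LHS (F): [L M T^-2]
RHS (ma²): [L^2 M T^-4] ✗

The dimensions do not match. The other three equations balance.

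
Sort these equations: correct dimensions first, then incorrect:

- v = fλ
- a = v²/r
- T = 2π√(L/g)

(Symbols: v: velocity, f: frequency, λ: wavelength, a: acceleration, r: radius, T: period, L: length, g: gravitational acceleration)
Dimensionally correct: v = fλ, a = v²/r, T = 2π√(L/g)
Dimensionally incorrect: none
Ordered (correct first, then incorrect): v = fλ, a = v²/r, T = 2π√(L/g)

- v = fλ: LHS [L T^-1], RHS [L T^-1] → correct ✓
- a = v²/r: LHS [L T^-2], RHS [L T^-2] → correct ✓
- T = 2π√(L/g): LHS [T], RHS [T] → correct ✓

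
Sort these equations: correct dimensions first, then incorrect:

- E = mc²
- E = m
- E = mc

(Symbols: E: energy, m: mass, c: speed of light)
Dimensionally correct: E = mc²
Dimensionally incorrect: E = m, E = mc
Ordered (correct first, then incorrect): E = mc², E = m, E = mc

- E = mc²: LHS [L^2 M T^-2], RHS [L^2 M T^-2] → correct ✓
- E = m: LHS [L^2 M T^-2], RHS [M] → incorrect ✗
- E = mc: LHS [L^2 M T^-2], RHS [L M T^-1] → incorrect ✗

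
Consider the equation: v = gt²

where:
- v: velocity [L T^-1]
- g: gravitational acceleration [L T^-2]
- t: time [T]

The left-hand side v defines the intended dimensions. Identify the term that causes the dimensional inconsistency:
The right-hand side term gt²

v has dimensions [L T^-1], but gt² has dimensions [L], so the term gt² is dimensionally wrong for v.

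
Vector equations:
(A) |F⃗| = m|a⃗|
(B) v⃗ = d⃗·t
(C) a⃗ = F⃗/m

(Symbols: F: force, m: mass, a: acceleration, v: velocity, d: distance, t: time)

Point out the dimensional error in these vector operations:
(B) v⃗ = d⃗·t

(A) |F⃗| = m|a⃗|: LHS [L M T^-2], RHS [L M T^-2] ✓ — magnitudes of vectors are scalars
(B) v⃗ = d⃗·t: LHS [L T^-1], RHS [L T] ✗ — velocity is displacement per time; should be d⃗/t
(C) a⃗ = F⃗/m: LHS [L T^-2], RHS [L T^-2] ✓ — force (vector) divided by mass (scalar)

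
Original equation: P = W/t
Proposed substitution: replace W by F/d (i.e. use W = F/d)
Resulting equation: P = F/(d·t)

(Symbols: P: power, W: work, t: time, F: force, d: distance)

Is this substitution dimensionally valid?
No

[W] = [L^2 M T^-2] and [F/d] = [M T^-2]. These differ, so the substitution replaces a quantity by one of different dimensions and the result P = F/(d·t) has LHS [L^2 M T^-3] vs RHS [M T^-3] — inconsistent.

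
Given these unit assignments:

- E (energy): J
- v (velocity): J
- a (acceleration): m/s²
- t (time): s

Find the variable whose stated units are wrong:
v

The variable v (velocity) should have units m/s, not J.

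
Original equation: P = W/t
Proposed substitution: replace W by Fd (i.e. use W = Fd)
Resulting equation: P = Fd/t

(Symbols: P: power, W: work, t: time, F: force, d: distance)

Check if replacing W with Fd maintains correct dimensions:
Yes

[W] = [L^2 M T^-2] and [Fd] = [L^2 M T^-2]. These match, so the substitution replaces a quantity by one of the same dimensions and the result P = Fd/t has LHS [L^2 M T^-3] vs RHS [L^2 M T^-3] — still consistent.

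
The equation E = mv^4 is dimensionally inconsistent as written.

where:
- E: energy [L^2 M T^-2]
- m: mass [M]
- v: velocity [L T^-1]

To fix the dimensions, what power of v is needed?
The exponent of v should be 2: E = mv^2

The LHS E has dimensions [L^2 M T^-2]; v has dimensions [L T^-1].
As written, the RHS mv^4 (exponent 4 on v) has dimensions [L^4 M T^-4], which does not match.
With exponent 2, the RHS mv^2 has dimensions [L^2 M T^-2], matching the LHS.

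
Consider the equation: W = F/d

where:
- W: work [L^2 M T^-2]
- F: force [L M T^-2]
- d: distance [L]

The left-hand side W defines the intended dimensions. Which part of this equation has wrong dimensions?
The right-hand side term F/d

W has dimensions [L^2 M T^-2], but F/d has dimensions [M T^-2], so the term F/d is dimensionally wrong for W.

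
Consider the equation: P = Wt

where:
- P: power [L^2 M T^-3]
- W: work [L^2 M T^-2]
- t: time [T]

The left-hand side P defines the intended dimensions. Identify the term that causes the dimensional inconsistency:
The right-hand side term Wt

P has dimensions [L^2 M T^-3], but Wt has dimensions [L^2 M T^-1], so the term Wt is dimensionally wrong for P.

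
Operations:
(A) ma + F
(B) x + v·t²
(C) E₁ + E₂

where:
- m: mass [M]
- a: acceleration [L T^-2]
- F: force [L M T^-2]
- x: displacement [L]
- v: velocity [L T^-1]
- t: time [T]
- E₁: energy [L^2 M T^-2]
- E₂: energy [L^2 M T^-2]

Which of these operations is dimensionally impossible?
(B) x + v·t²

(A) ma + F: ma [L M T^-2] and F [L M T^-2] — same dimensions ✓
(B) x + v·t²: x [L] and v·t² [L T] — different dimensions cannot be added/subtracted ✗
(C) E₁ + E₂: E₁ [L^2 M T^-2] and E₂ [L^2 M T^-2] — same dimensions ✓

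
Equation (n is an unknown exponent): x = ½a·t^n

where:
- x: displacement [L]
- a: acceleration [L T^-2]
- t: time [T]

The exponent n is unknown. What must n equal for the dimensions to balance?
n = 2

x has dimensions [L]; t has dimensions [T].
The rest of the RHS has dimensions [L T^-2], so t^n must supply [T^2].
With n = 2: ½a·t^2 has dimensions [L], matching the LHS ✓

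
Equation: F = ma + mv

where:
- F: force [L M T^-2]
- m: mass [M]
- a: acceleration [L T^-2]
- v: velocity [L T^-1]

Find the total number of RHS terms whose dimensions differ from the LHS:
1

LHS F: [L M T^-2]
- ma: [L M T^-2] ✓
- mv: [L M T^-1] ✗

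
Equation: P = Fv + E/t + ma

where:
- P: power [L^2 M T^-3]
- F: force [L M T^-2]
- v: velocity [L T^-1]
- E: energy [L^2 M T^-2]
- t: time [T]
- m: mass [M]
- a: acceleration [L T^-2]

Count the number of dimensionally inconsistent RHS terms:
1

LHS P: [L^2 M T^-3]
- Fv: [L^2 M T^-3] ✓
- E/t: [L^2 M T^-3] ✓
- ma: [L M T^-2] ✗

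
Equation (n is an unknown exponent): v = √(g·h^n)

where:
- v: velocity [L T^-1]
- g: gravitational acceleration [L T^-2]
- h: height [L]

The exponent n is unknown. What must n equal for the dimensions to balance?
n = 1

v has dimensions [L T^-1]; h has dimensions [L].
With n = 1: √(g·h^1) has dimensions [L T^-1], matching the LHS ✓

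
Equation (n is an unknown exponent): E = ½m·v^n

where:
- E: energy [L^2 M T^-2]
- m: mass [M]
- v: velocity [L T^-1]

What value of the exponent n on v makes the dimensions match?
n = 2

E has dimensions [L^2 M T^-2]; v has dimensions [L T^-1].
The rest of the RHS has dimensions [M], so v^n must supply [L^2 T^-2].
With n = 2: ½m·v^2 has dimensions [L^2 M T^-2], matching the LHS ✓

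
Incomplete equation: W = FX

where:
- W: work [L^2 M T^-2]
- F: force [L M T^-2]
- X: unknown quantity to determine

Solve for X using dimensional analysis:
X = d (distance), dimensions [L]

W has dimensions [L^2 M T^-2]; the rest of the RHS (F) has dimensions [L M T^-2].
So X must have dimensions [L] — X = d (distance).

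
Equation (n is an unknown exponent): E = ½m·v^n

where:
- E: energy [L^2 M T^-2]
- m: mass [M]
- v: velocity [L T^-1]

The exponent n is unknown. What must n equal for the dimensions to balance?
n = 2

E has dimensions [L^2 M T^-2]; v has dimensions [L T^-1].
The rest of the RHS has dimensions [M], so v^n must supply [L^2 T^-2].
With n = 2: ½m·v^2 has dimensions [L^2 M T^-2], matching the LHS ✓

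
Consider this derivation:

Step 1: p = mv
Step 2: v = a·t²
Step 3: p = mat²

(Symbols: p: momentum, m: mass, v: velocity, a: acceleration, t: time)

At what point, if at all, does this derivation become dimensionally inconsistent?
Step 2

Step 1: p = mv → LHS [L M T^-1], RHS [L M T^-1] ✓
Step 2: v = a·t² → LHS [L T^-1], RHS [L] ✗

The first dimensional inconsistency appears in step 2: v = a·t²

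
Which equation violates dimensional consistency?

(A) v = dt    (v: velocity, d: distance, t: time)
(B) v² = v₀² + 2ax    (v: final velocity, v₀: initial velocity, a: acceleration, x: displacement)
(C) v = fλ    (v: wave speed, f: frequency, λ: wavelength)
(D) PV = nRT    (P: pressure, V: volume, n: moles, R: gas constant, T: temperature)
(A) v = dt

The equation (A) v = dt is dimensionally incorrect.

LHS (v): [L T^-1]
RHS (dt): [L T] ✗

The dimensions do not match. The other three equations balance.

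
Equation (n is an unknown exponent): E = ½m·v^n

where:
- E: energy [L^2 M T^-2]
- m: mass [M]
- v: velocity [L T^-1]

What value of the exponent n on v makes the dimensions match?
n = 2

E has dimensions [L^2 M T^-2]; v has dimensions [L T^-1].
The rest of the RHS has dimensions [M], so v^n must supply [L^2 T^-2].
With n = 2: ½m·v^2 has dimensions [L^2 M T^-2], matching the LHS ✓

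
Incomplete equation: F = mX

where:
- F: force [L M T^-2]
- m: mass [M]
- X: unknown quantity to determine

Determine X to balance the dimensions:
X = a (acceleration), dimensions [L T^-2]

F has dimensions [L M T^-2]; the rest of the RHS (m) has dimensions [M].
So X must have dimensions [L T^-2] — X = a (acceleration).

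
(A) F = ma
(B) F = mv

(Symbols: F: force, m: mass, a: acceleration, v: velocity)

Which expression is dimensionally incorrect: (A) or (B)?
(B)

(A) F = ma: LHS [L M T^-2], RHS [L M T^-2] ✓
(B) F = mv: LHS [L M T^-2], RHS [L M T^-1] ✗

Expression (B) F = mv is dimensionally incorrect.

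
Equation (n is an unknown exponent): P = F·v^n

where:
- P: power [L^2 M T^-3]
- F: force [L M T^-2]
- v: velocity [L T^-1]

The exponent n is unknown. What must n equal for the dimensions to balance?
n = 1

P has dimensions [L^2 M T^-3]; v has dimensions [L T^-1].
The rest of the RHS has dimensions [L M T^-2], so v^n must supply [L T^-1].
With n = 1: F·v^1 has dimensions [L^2 M T^-3], matching the LHS ✓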